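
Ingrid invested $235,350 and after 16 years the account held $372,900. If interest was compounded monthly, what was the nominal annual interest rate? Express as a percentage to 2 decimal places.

2.88%

The 192-period growth factor is 372,900/235,350 = 1.58445.
r/12 = 1.58445^(1/192) − 1 ≈ 0.00239994, so r ≈ 12·0.00239994 = 2.87993%.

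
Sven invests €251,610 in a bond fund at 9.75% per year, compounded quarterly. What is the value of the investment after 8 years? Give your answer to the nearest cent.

€543,769.65

Periodic rate = 9.75%/4 = 0.024375; periods = 4·8 = 32.
A = 251,610·(1 + 0.024375)^32 ≈ 251,610·2.16116073897 ≈ 543,769.6535.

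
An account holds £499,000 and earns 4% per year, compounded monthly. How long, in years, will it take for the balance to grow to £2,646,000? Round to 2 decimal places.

41.77 years

We need (1 + 0.00333333)^(12t) = 5.3026, so 12t = ln 5.3026 / ln 1.003333 ≈ 501.2931.
t ≈ 501.2931/12 = 41.7744 years.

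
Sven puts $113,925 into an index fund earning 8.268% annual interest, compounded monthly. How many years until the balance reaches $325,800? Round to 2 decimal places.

12.75 years

We need (1 + 0.00689)^(12t) = 2.8598, so 12t = ln 2.8598 / ln 1.00689 ≈ 153.0274.
t ≈ 153.0274/12 = 12.7523 years.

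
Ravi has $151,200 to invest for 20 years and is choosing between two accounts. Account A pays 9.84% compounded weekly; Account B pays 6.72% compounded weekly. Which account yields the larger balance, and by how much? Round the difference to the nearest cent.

A: (1 + 0.0984/52)^1040 ≈ 7.143053278068, so 151,200 × 7.143053278068 ≈ 1,080,029.6556.
B: (1 + 0.0672/52)^1040 ≈ 3.83102471376, so 151,200 × 3.83102471376 ≈ 579,250.9367.
Difference ≈ 500,778.7189 in favor of A.

Account A, by $500,778.72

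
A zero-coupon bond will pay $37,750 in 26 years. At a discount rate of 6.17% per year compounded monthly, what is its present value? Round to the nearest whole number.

$7,621

Growth factor = (1 + 0.0617/12)^312 ≈ 4.953477977.
P = 37,750/4.953477977 ≈ 7,620.9080.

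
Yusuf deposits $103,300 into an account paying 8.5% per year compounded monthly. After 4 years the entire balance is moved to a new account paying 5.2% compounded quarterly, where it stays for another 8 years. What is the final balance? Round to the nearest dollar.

After 4 years at 8.5%: 103,300 × 1.40326475497 ≈ 144,957.2492.
Then 8 years at 5.2%: 144,957.2492 × 1.51182753716 ≈ 219,150.3610.

$219,150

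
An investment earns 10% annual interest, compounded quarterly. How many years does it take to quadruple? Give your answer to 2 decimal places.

14.04 years

(1 + 0.025)^(4t) = 4.
4t = ln 4 / ln(1 + 0.025) ≈ 1.3863/0.0246926 ≈ 56.1421.
t ≈ 14.0355.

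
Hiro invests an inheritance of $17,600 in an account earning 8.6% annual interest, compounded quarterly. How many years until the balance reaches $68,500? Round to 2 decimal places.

(1 + 0.0215)^(4t) = 68,500/17,600 = 3.892.
4t·ln(1 + 0.0215) = ln(3.892); 4t = 1.3589/0.0212721 ≈ 63.8833.
t ≈ 15.9708 years.

15.97 years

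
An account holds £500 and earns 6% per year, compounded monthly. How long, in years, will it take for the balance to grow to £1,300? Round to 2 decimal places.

(1 + 0.005)^(12t) = 1,300/500 = 2.6.
12t·ln(1 + 0.005) = ln(2.6); 12t = 0.95551/0.00498754 ≈ 191.5796.
t ≈ 15.9650 years.

15.96 years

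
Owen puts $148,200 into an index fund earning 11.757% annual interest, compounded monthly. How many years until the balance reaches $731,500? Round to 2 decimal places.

13.65 years

We need (1 + 0.0097975)^(12t) = 4.9359, so 12t = ln 4.9359 / ln 1.009797 ≈ 163.7502.
t ≈ 163.7502/12 = 13.6459 years.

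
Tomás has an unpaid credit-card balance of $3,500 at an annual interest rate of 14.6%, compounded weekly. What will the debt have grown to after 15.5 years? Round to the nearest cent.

Periodic rate = 14.6%/52 = 0.00280769; periods = 52·15.5 = 806.
A = 3,500·(1 + 0.146/52)^806 ≈ 3,500·9.5814508877 ≈ 33,535.0781.

$33,535.08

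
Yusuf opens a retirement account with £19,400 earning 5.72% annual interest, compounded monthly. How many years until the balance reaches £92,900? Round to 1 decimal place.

27.4 years

We need (1 + 0.00476667)^(12t) = 4.7887, so 12t = ln 4.7887 / ln 1.004767 ≈ 329.3665.
t ≈ 329.3665/12 = 27.4472 years.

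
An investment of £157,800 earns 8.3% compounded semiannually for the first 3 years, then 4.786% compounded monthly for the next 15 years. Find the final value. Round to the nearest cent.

After 3 years at 8.3%: 157,800 × 1.27630845335 ≈ 201,401.4739.
Then 15 years at 4.786%: 201,401.4739 × 2.04719831523 ≈ 412,308.7581.

£412,308.76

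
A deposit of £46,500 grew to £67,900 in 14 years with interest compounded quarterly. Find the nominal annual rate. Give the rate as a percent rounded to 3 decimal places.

2.713%

The 56-period growth factor is 67,900/46,500 = 1.46022.
r/4 = 1.46022^(1/56) − 1 ≈ 0.00678333, so r ≈ 4·0.00678333 = 2.71333%.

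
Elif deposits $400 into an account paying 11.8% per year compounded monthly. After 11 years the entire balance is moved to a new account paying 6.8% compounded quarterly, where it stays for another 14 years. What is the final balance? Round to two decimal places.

After 11 years at 11.8%: 400 × 3.638820887 ≈ 1,455.5284.
Then 14 years at 6.8%: 1,455.5284 × 2.570238139 ≈ 3,741.0545.

$3,741.05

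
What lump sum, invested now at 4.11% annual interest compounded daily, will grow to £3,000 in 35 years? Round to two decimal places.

Periodic rate = 4.11%/365 = 0.000112603; 12775 periods.
P = 3,000/(1 + 0.0411/365)^12775 ≈ 3,000/4.214028239 ≈ 711.9079.

£711.91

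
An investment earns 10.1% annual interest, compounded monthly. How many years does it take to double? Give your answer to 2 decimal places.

(1 + 0.00841667)^(12t) = 2.
12t = ln 2 / ln(1 + 0.00841667) ≈ 0.69315/0.00838144 ≈ 82.7002.
t ≈ 6.8917.

6.89 years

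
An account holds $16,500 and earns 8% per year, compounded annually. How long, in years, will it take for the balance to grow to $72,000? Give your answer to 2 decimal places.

We need (1 + 0.08)^t = 4.3636, so t = ln 4.3636 / ln 1.08 ≈ 19.1435.

19.14 years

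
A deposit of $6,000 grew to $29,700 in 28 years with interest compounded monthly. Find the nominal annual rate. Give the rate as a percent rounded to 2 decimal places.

The 336-period growth factor is 29,700/6,000 = 4.95.
r/12 = 4.95^(1/336) − 1 ≈ 0.00477143, so r ≈ 12·0.00477143 = 5.72572%.

5.73%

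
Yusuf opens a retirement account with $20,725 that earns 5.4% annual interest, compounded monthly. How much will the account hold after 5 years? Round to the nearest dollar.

Periodic rate = 5.4%/12 = 0.0045; periods = 12·5 = 60.
A = 20,725·(1 + 0.0045)^60 ≈ 20,725·1.3091712669 ≈ 27,132.5745.

$27,133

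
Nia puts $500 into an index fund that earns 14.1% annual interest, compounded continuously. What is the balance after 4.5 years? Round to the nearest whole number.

$943

A = P·e^(rt) = 500·e^(0.141·4.5) = 500·e^0.6345.
e^0.6345 ≈ 1.88607887, so A ≈ 943.0394.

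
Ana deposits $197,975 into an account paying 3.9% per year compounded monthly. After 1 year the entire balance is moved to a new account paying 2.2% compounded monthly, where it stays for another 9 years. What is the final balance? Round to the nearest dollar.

Phase 1: 197,975·(1 + 0.00325)^12 ≈ 205,835.5445.
Phase 2: 205,835.5445·(1 + 0.022/12)^108 ≈ 250,860.3083.

$250,860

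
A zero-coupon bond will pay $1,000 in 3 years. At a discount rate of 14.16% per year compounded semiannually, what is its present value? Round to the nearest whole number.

Growth factor = (1 + 0.0708)^6 ≈ 1.5074752.
P = 1,000/1.5074752 ≈ 663.3608.

$663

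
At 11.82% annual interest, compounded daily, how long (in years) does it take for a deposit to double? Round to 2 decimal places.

(1 + 0.000323836)^(365t) = 2.
365t = ln 2 / ln(1 + 0.000323836) ≈ 0.69315/0.000323783 ≈ 2140.7757.
t ≈ 5.8651.

5.87 years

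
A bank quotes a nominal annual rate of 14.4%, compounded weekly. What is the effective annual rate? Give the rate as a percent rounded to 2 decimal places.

EAR = (1 + 14.4%/52)^52 − 1 = (1 + 0.00276923)^52 − 1.
(1 + 0.00276923)^52 ≈ 1.154654, so EAR ≈ 15.46543%.

15.47%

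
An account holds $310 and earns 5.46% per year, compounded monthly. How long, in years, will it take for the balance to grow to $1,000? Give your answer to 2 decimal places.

We need (1 + 0.00455)^(12t) = 3.2258, so 12t = ln 3.2258 / ln 1.00455 ≈ 257.9880.
t ≈ 257.9880/12 = 21.4990 years.

21.50 years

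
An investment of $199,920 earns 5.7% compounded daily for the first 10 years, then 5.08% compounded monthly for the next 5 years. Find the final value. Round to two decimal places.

After 10 years at 5.7%: 199,920 × 1.76818836138 ≈ 353,496.2172.
Then 5 years at 5.08%: 353,496.2172 × 1.28848083767 ≈ 455,473.1021.

$455,473.10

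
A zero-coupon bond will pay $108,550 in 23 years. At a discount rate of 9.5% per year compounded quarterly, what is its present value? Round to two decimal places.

Periodic rate = 9.5%/4 = 0.02375; 92 periods.
P = 108,550/(1 + 0.02375)^92 ≈ 108,550/8.66642850716 ≈ 12,525.3442.

$12,525.34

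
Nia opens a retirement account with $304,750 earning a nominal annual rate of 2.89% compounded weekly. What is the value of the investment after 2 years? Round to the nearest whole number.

$322,878

Periodic rate = 2.89%/52 = 0.000555769; periods = 52·2 = 104.
A = 304,750·(1 + 0.0289/52)^104 ≈ 304,750·1.05948606289 ≈ 322,878.3777.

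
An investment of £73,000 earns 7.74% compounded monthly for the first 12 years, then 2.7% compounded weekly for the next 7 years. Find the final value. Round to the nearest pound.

£222,567

Phase 1: 73,000·(1 + 0.00645)^144 ≈ 184,246.9319.
Phase 2: 184,246.9319·(1 + 0.027/52)^364 ≈ 222,566.9219.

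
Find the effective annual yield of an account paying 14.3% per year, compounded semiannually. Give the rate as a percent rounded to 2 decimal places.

One year is 2 periods at 0.0715 each: (1 + 0.0715)^2 ≈ 1.148112.
EAR = 1.148112 − 1 ≈ 14.81122%.

14.81%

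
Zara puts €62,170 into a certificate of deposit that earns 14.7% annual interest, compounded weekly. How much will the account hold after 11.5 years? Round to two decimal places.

Periodic rate = 14.7%/52 = 0.00282692; periods = 52·11.5 = 598.
A = 62,170·(1 + 0.147/52)^598 ≈ 62,170·5.40927480615 ≈ 336,294.6147.

€336,294.61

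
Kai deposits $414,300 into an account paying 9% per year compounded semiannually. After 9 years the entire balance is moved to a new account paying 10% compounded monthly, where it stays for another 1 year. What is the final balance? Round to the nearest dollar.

$1,010,782

Phase 1: 414,300·(1 + 0.045)^18 ≈ 914,972.7529.
Phase 2: 914,972.7529·(1 + 0.1/12)^12 ≈ 1,010,782.3565.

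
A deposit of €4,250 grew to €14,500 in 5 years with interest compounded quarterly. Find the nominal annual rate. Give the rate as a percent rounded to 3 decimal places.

25.313%

(1 + r/4)^20 = 14,500/4,250 = 3.41176.
1 + r/4 = 3.41176^(1/20) ≈ 1.063283, so r/4 ≈ 0.0632832.
r ≈ 4·0.0632832 = 25.31328%.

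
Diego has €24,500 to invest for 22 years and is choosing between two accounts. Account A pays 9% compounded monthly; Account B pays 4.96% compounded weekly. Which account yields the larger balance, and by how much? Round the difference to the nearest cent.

A: (1 + 0.0075)^264 ≈ 7.18943018405, so 24,500 × 7.18943018405 ≈ 176,141.0395.
B: (1 + 0.0496/52)^1144 ≈ 2.9762970055, so 24,500 × 2.9762970055 ≈ 72,919.2766.
Difference ≈ 103,221.7629 in favor of A.

Account A, by €103,221.76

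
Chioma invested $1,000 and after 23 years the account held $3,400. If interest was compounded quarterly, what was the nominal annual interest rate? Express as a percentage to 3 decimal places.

The 92-period growth factor is 3,400/1,000 = 3.4.
r/4 = 3.4^(1/92) − 1 ≈ 0.0133908, so r ≈ 4·0.0133908 = 5.35631%.

5.356%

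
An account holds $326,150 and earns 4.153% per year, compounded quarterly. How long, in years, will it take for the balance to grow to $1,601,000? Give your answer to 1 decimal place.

38.5 years

We need (1 + 0.0103825)^(4t) = 4.9088, so 4t = ln 4.9088 / ln 1.010382 ≈ 154.0353.
t ≈ 154.0353/4 = 38.5088 years.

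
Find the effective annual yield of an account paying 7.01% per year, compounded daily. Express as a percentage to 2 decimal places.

One year is 365 periods at 0.000192055 each: (1 + 0.000192055)^365 ≈ 1.072608.
EAR = 1.072608 − 1 ≈ 7.26082%.

7.26%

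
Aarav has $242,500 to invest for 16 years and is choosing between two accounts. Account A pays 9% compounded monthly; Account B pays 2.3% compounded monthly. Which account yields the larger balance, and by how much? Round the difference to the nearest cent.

Account A, by $667,783.15

Account A growth factor: (1 + 0.0075)^192 ≈ 4.198078199528; balance ≈ 1,018,033.9634.
Account B growth factor: (1 + 0.023/12)^192 ≈ 1.44433323111; balance ≈ 350,250.8085.
Account A is larger by 667,783.1548.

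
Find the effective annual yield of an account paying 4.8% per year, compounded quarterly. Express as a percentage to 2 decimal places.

One year is 4 periods at 0.012 each: (1 + 0.012)^4 ≈ 1.048871.
EAR = 1.048871 − 1 ≈ 4.88709%.

4.89%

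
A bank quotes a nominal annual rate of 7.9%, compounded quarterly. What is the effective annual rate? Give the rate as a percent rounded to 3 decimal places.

One year is 4 periods at 0.01975 each: (1 + 0.01975)^4 ≈ 1.081371.
EAR = 1.081371 − 1 ≈ 8.13713%.

8.137%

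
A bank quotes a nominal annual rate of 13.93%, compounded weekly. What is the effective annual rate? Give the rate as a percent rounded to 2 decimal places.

One year is 52 periods at 0.00267885 each: (1 + 0.00267885)^52 ≈ 1.149255.
EAR = 1.149255 − 1 ≈ 14.92548%.

14.93%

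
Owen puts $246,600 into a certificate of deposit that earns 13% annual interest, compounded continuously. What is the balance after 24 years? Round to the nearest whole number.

$5,584,597

A = P·e^(rt) = 246,600·e^(0.13·24) = 246,600·e^3.12.
e^3.12 ≈ 22.64637964318, so A ≈ 5,584,597.2200.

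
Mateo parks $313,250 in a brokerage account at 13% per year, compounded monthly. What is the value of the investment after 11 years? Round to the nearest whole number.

$1,298,950

Growth factor = (1 + 0.13/12)^132 ≈ 4.146686817557.
A ≈ 313,250 × 4.146686817557 ≈ 1,298,949.6456.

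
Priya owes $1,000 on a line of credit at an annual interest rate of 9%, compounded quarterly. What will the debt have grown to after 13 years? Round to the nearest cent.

$3,180.48

Periodic rate = 9%/4 = 0.0225; periods = 4·13 = 52.
A = 1,000·(1 + 0.0225)^52 ≈ 1,000·3.180478524 ≈ 3,180.4785.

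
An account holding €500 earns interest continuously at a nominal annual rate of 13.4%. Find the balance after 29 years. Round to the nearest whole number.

A = P·e^(rt) = 500·e^(0.134·29) = 500·e^3.886.
e^3.886 ≈ 48.715633744, so A ≈ 24,357.8169.

€24,358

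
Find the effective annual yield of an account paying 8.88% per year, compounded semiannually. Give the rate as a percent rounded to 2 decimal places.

9.08%

EAR = (1 + 8.88%/2)^2 − 1 = (1 + 0.0444)^2 − 1.
(1 + 0.0444)^2 ≈ 1.090771, so EAR ≈ 9.07714%.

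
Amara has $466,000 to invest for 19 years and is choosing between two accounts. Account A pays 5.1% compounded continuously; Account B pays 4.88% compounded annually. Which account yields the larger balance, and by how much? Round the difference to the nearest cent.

Account A, by $75,803.20

Account A growth factor: e^(0.051·19) = e^0.969 ≈ 2.635307833427; balance ≈ 1,228,053.4504.
Account B growth factor: (1 + 0.0488)^19 ≈ 2.472640025015; balance ≈ 1,152,250.2517.
Account A is larger by 75,803.1987.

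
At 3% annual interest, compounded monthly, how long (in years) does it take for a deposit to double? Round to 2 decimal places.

23.13 years

(1 + 0.0025)^(12t) = 2.
12t = ln 2 / ln(1 + 0.0025) ≈ 0.69315/0.00249688 ≈ 277.6053.
t ≈ 23.1338.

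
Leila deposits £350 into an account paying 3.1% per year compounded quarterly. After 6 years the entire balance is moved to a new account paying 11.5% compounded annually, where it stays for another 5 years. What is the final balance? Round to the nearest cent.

£725.96

Phase 1: 350·(1 + 0.00775)^24 ≈ 421.2456.
Phase 2: 421.2456·(1 + 0.115)^5 ≈ 725.9551.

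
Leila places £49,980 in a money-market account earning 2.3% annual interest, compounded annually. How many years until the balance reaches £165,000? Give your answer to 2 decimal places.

We need (1 + 0.023)^t = 3.3013, so t = ln 3.3013 / ln 1.023 ≈ 52.5220.

52.52 years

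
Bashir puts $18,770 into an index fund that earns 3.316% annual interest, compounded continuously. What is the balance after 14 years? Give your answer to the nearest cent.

A = P·e^(rt) = 18,770·e^(0.03316·14) = 18,770·e^0.46424.
e^0.46424 ≈ 1.5908047178, so A ≈ 29,859.4046.

$29,859.40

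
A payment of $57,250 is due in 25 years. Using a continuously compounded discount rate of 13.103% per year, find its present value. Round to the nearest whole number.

P = A·e^(−rt) = 57,250·e^(−3.27575).
e^(−3.27575) ≈ 0.037788517211, so P ≈ 2,163.3926.

$2,163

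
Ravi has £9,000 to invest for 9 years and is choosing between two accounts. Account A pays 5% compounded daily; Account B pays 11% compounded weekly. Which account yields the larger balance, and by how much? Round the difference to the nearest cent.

Account A growth factor: (1 + 0.05/365)^3285 ≈ 1.5682638523; balance ≈ 14,114.3747.
Account B growth factor: (1 + 0.11/52)^468 ≈ 2.6884218779; balance ≈ 24,195.7969.
Account B is larger by 10,081.4222.

Account B, by £10,081.42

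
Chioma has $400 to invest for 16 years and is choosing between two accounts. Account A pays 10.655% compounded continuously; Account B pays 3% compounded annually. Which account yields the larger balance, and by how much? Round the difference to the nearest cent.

A: e^(0.10655·16) = e^1.7048 ≈ 5.5002855, so 400 × 5.5002855 ≈ 2,200.1142.
B: (1 + 0.03)^16 ≈ 1.60470644, so 400 × 1.60470644 ≈ 641.8826.
Difference ≈ 1,558.2316 in favor of A.

Account A, by $1,558.23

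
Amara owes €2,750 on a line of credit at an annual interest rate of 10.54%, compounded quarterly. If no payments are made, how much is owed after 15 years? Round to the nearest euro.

Periodic rate = 10.54%/4 = 0.02635; periods = 4·15 = 60.
A = 2,750·(1 + 0.02635)^60 ≈ 2,750·4.7613400459 ≈ 13,093.6851.

€13,094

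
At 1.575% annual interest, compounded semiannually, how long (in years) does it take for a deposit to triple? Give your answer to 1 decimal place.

70.0 years

(1 + 0.007875)^(2t) = 3.
2t = ln 3 / ln(1 + 0.007875) ≈ 1.0986/0.00784415 ≈ 140.0549.
t ≈ 70.0275.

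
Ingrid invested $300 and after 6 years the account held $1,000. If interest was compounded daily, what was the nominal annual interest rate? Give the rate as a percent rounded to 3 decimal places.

The 2190-period growth factor is 1,000/300 = 3.33333.
r/365 = 3.33333^(1/2190) − 1 ≈ 0.00054991, so r ≈ 365·0.00054991 = 20.07173%.

20.072%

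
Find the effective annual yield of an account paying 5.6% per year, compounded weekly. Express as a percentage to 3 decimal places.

EAR = (1 + 5.6%/52)^52 − 1 = (1 + 0.00107692)^52 − 1.
(1 + 0.00107692)^52 ≈ 1.057566, so EAR ≈ 5.75658%.

5.757%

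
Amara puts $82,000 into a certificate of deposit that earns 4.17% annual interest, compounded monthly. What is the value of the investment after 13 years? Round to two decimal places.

$140,875.92

Periodic rate = 4.17%/12 = 0.003475; periods = 12·13 = 156.
A = 82,000·(1 + 0.003475)^156 ≈ 82,000·1.71799906211 ≈ 140,875.9231.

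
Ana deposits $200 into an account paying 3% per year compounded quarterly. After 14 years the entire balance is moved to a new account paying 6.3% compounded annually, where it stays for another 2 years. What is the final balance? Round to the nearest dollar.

$343

After 14 years at 3%: 200 × 1.51957825 ≈ 303.9157.
Then 2 years at 6.3%: 303.9157 × 1.129969 ≈ 343.4153.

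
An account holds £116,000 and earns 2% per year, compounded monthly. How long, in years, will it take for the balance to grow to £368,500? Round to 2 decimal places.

(1 + 0.00166667)^(12t) = 368,500/116,000 = 3.1767.
12t·ln(1 + 0.00166667) = ln(3.1767); 12t = 1.1559/0.00166528 ≈ 694.0881.
t ≈ 57.8407 years.

57.84 years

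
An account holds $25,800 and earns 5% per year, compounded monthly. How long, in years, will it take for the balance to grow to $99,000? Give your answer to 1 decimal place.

27.0 years

(1 + 0.00416667)^(12t) = 99,000/25,800 = 3.8372.
12t·ln(1 + 0.00416667) = ln(3.8372); 12t = 1.3447/0.00415801 ≈ 323.4108.
t ≈ 26.9509 years.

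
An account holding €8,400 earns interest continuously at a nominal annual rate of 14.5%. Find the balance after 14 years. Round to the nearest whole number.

€63,958

A = P·e^(rt) = 8,400·e^(0.145·14) = 8,400·e^2.03.
e^2.03 ≈ 7.6140863588, so A ≈ 63,958.3254.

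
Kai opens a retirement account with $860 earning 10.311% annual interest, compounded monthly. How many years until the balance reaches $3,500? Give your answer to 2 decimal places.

(1 + 0.0085925)^(12t) = 3,500/860 = 4.0698.
12t·ln(1 + 0.0085925) = ln(4.0698); 12t = 1.4036/0.00855579 ≈ 164.0509.
t ≈ 13.6709 years.

13.67 years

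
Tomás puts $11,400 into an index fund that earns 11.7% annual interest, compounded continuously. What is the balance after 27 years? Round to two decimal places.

$268,436.22

A = P·e^(rt) = 11,400·e^(0.117·27) = 11,400·e^3.159.
e^3.159 ≈ 23.5470371145, so A ≈ 268,436.2231.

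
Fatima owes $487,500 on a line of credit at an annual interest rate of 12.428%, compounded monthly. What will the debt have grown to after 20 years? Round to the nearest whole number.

$5,779,701

Periodic rate = 12.428%/12 = 0.0103567; periods = 12·20 = 240.
A = 487,500·(1 + 0.12428/12)^240 ≈ 487,500·11.85579667644 ≈ 5,779,700.8798.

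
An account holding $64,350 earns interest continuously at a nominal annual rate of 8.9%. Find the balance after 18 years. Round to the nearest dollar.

$319,366

A = P·e^(rt) = 64,350·e^(0.089·18) = 64,350·e^1.602.
e^1.602 ≈ 4.96294840192, so A ≈ 319,365.7297.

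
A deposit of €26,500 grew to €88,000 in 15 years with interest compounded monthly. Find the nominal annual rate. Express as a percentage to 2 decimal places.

8.03%

(1 + r/12)^180 = 88,000/26,500 = 3.32075.
1 + r/12 = 3.32075^(1/180) ≈ 1.00669, so r/12 ≈ 0.00669001.
r ≈ 12·0.00669001 = 8.02802%.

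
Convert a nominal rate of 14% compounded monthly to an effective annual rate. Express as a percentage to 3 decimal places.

EAR = (1 + 14%/12)^12 − 1 = (1 + 0.0116667)^12 − 1.
(1 + 0.0116667)^12 ≈ 1.149342, so EAR ≈ 14.93420%.

14.934%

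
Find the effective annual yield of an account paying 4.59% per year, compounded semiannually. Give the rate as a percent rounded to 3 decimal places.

EAR = (1 + 4.59%/2)^2 − 1 = (1 + 0.02295)^2 − 1.
(1 + 0.02295)^2 ≈ 1.046427, so EAR ≈ 4.64267%.

4.643%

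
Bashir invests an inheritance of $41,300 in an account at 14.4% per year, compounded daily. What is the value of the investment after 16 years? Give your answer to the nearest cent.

Growth factor = (1 + 0.144/365)^5840 ≈ 10.009610003.
A ≈ 41,300 × 10.009610003 ≈ 413,396.8931.

$413,396.89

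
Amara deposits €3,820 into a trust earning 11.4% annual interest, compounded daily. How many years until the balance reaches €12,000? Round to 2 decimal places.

We need (1 + 0.000312329)^(365t) = 3.1414, so 365t = ln 3.1414 / ln 1.000312 ≈ 3665.4804.
t ≈ 3665.4804/365 = 10.0424 years.

10.04 years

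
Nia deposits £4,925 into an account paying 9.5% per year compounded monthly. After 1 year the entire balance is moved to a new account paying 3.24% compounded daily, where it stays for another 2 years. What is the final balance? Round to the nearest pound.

£5,776

Phase 1: 4,925·(1 + 0.095/12)^12 ≈ 5,413.7944.
Phase 2: 5,413.7944·(1 + 0.0324/365)^730 ≈ 5,776.2075.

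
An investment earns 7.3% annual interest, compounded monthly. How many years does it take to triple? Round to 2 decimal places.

(1 + 0.00608333)^(12t) = 3.
12t = ln 3 / ln(1 + 0.00608333) ≈ 1.0986/0.0060649 ≈ 181.1426.
t ≈ 15.0952.

15.10 years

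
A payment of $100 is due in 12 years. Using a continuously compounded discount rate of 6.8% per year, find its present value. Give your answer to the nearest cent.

$44.22

P = A·e^(−rt) = 100·e^(−0.816).
e^(−0.816) ≈ 0.44219691, so P ≈ 44.2197.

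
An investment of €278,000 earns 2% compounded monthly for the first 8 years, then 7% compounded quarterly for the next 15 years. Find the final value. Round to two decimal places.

€923,717.44

After 8 years at 2%: 278,000 × 1.17335458692 ≈ 326,192.5752.
Then 15 years at 7%: 326,192.5752 × 2.83181627782 ≈ 923,717.4441.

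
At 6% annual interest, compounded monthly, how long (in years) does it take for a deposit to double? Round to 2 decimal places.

11.58 years

(1 + 0.005)^(12t) = 2.
12t = ln 2 / ln(1 + 0.005) ≈ 0.69315/0.00498754 ≈ 138.9757.
t ≈ 11.5813.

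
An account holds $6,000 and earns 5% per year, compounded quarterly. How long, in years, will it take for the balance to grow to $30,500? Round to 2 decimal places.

We need (1 + 0.0125)^(4t) = 5.0833, so 4t = ln 5.0833 / ln 1.0125 ≈ 130.8887.
t ≈ 130.8887/4 = 32.7222 years.

32.72 years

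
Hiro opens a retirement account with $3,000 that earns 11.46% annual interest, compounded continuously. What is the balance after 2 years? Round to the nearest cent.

A = P·e^(rt) = 3,000·e^(0.1146·2) = 3,000·e^0.2292.
e^0.2292 ≈ 1.257593533, so A ≈ 3,772.7806.

$3,772.78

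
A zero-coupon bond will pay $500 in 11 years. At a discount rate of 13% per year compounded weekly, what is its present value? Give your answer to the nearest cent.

$119.87

Periodic rate = 13%/52 = 0.0025; 572 periods.
P = 500/(1 + 0.0025)^572 ≈ 500/4.17124884 ≈ 119.8682.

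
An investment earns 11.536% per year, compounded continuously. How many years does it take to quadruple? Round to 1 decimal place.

12.0 years

e^(0.11536t) = 4, so 0.11536t = ln 4 ≈ 1.3863.
t ≈ 1.3863/0.11536 ≈ 12.0171.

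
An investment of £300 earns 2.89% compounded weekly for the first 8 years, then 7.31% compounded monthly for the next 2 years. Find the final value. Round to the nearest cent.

£437.32

After 8 years at 2.89%: 300 × 1.26003031 ≈ 378.0091.
Then 2 years at 7.31%: 378.0091 × 1.15691444 ≈ 437.3242.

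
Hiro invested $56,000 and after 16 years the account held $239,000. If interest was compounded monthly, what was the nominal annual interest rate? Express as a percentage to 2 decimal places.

9.10%

The 192-period growth factor is 239,000/56,000 = 4.26786.
r/12 = 4.26786^(1/192) − 1 ≈ 0.00758651, so r ≈ 12·0.00758651 = 9.10381%.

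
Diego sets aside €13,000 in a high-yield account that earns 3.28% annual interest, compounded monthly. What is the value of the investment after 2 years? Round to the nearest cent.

Growth factor = (1 + 0.0328/12)^24 ≈ 1.0677039585.
A ≈ 13,000 × 1.0677039585 ≈ 13,880.1515.

€13,880.15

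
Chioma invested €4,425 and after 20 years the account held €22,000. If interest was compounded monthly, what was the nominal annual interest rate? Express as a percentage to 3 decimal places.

8.046%

The 240-period growth factor is 22,000/4,425 = 4.97175.
r/12 = 4.97175^(1/240) − 1 ≈ 0.00670476, so r ≈ 12·0.00670476 = 8.04571%.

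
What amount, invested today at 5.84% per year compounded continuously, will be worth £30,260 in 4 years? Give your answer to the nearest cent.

P = A·e^(−rt) = 30,260·e^(−0.2336).
e^(−0.2336) ≈ 0.79167842394, so P ≈ 23,956.1891.

£23,956.19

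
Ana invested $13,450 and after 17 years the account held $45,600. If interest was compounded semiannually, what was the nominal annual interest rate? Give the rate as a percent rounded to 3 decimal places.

7.312%

(1 + r/2)^34 = 45,600/13,450 = 3.39033.
1 + r/2 = 3.39033^(1/34) ≈ 1.036562, so r/2 ≈ 0.0365622.
r ≈ 2·0.0365622 = 7.31244%.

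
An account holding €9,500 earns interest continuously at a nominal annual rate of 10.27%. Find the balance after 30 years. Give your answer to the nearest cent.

€206,911.63

A = P·e^(rt) = 9,500·e^(0.1027·30) = 9,500·e^3.081.
e^3.081 ≈ 21.7801716814, so A ≈ 206,911.6310.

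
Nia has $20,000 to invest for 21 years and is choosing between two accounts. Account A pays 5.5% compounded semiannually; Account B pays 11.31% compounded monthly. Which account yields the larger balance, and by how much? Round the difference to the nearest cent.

Account A growth factor: (1 + 0.0275)^42 ≈ 3.1249054612; balance ≈ 62,498.1092.
Account B growth factor: (1 + 0.009425)^252 ≈ 10.6331573949; balance ≈ 212,663.1479.
Account B is larger by 150,165.0387.

Account B, by $150,165.04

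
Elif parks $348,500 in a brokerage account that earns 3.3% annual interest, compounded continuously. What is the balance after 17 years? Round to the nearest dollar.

A = P·e^(rt) = 348,500·e^(0.033·17) = 348,500·e^0.561.
e^0.561 ≈ 1.75242404842, so A ≈ 610,719.7809.

$610,720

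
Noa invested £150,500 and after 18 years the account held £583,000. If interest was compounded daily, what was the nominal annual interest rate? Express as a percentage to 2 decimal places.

(1 + r/365)^6570 = 583,000/150,500 = 3.87375.
1 + r/365 = 3.87375^(1/6570) ≈ 1.000206, so r/365 ≈ 0.000206144.
r ≈ 365·0.000206144 = 7.52424%.

7.52%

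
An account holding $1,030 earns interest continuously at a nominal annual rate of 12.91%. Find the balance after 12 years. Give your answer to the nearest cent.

$4,848.93

A = P·e^(rt) = 1,030·e^(0.1291·12) = 1,030·e^1.5492.
e^1.5492 ≈ 4.707702514, so A ≈ 4,848.9336.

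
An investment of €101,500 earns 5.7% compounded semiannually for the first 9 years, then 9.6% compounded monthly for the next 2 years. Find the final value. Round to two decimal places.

Phase 1: 101,500·(1 + 0.0285)^18 ≈ 168,322.9643.
Phase 2: 168,322.9643·(1 + 0.008)^24 ≈ 203,796.2280.

€203,796.23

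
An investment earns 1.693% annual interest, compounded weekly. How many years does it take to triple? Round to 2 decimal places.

64.90 years

(1 + 0.000325577)^(52t) = 3.
52t = ln 3 / ln(1 + 0.000325577) ≈ 1.0986/0.000325524 ≈ 3374.9048.
t ≈ 64.9020.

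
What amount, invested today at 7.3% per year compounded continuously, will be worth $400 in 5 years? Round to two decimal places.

$277.68

P = A·e^(−rt) = 400·e^(−0.365).
e^(−0.365) ≈ 0.694196651, so P ≈ 277.6787.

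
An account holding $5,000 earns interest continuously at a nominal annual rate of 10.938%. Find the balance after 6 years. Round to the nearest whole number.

$9,638

A = P·e^(rt) = 5,000·e^(0.10938·6) = 5,000·e^0.65628.
e^0.65628 ≈ 1.927608278, so A ≈ 9,638.0414.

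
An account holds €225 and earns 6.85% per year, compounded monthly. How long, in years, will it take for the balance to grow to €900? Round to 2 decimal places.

We need (1 + 0.00570833)^(12t) = 4, so 12t = ln 4 / ln 1.005708 ≈ 243.5470.
t ≈ 243.5470/12 = 20.2956 years.

20.30 years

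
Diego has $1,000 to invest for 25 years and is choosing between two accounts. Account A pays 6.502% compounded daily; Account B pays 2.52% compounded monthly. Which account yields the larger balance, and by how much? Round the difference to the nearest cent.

Account A, by $3,203.85

A: (1 + 0.06502/365)^9125 ≈ 5.080223397, so 1,000 × 5.080223397 ≈ 5,080.2234.
B: (1 + 0.0021)^300 ≈ 1.876370686, so 1,000 × 1.876370686 ≈ 1,876.3707.
Difference ≈ 3,203.8527 in favor of A.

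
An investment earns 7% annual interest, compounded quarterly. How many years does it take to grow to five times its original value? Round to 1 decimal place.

23.2 years

(1 + 0.0175)^(4t) = 5.
4t = ln 5 / ln(1 + 0.0175) ≈ 1.6094/0.0173486 ≈ 92.7703.
t ≈ 23.1926.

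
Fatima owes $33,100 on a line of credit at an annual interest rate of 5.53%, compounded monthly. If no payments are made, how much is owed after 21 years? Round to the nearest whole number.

$105,442

Periodic rate = 5.53%/12 = 0.00460833; periods = 12·21 = 252.
A = 33,100·(1 + 0.0553/12)^252 ≈ 33,100·3.18557358943 ≈ 105,442.4858.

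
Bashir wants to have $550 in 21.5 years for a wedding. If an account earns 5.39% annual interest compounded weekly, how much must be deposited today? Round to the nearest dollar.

Periodic rate = 5.39%/52 = 0.00103654; 1118 periods.
P = 550/(1 + 0.0539/52)^1118 ≈ 550/3.1843552 ≈ 172.7194.

$173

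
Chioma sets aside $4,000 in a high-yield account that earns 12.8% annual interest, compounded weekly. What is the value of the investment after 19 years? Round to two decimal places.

$45,390.65

Periodic rate = 12.8%/52 = 0.00246154; periods = 52·19 = 988.
A = 4,000·(1 + 0.128/52)^988 ≈ 4,000·11.347661326 ≈ 45,390.6453.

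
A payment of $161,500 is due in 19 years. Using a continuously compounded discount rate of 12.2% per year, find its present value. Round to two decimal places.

P = A·e^(−rt) = 161,500·e^(−2.318).
e^(−2.318) ≈ 0.0984703294538, so P ≈ 15,902.9582.

$15,902.96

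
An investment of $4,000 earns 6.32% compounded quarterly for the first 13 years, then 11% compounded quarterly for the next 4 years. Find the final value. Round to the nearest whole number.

After 13 years at 6.32%: 4,000 × 2.2595754192 ≈ 9,038.3017.
Then 4 years at 11%: 9,038.3017 × 1.5435094358 ≈ 13,950.7039.

$13,951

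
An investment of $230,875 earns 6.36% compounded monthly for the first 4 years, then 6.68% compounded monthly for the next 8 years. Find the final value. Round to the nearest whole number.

$507,006

After 4 years at 6.36%: 230,875 × 1.28882147123 ≈ 297,556.6572.
Then 8 years at 6.68%: 297,556.6572 × 1.70389717569 ≈ 507,005.9478.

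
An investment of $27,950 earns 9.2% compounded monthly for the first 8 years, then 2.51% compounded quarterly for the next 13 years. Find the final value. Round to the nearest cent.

Phase 1: 27,950·(1 + 0.092/12)^96 ≈ 58,183.9884.
Phase 2: 58,183.9884·(1 + 0.006275)^52 ≈ 80,551.0142.

$80,551.01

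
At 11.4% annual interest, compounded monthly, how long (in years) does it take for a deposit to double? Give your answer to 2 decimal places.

(1 + 0.0095)^(12t) = 2.
12t = ln 2 / ln(1 + 0.0095) ≈ 0.69315/0.00945516 ≈ 73.3089.
t ≈ 6.1091.

6.11 years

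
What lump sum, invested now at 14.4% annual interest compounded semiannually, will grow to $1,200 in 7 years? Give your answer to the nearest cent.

Growth factor = (1 + 0.072)^14 ≈ 2.646835769.
P = 1,200/2.646835769 ≈ 453.3715.

$453.37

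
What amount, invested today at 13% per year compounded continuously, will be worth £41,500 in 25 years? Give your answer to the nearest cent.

£1,609.13

P = A·e^(−rt) = 41,500·e^(−3.25).
e^(−3.25) ≈ 0.038774207832, so P ≈ 1,609.1296.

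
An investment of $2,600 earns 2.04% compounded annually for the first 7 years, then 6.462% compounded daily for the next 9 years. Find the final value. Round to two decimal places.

$5,356.99

After 7 years at 2.04%: 2,600 × 1.151842635 ≈ 2,994.7908.
Then 9 years at 6.462%: 2,994.7908 × 1.788770521 ≈ 5,356.9936.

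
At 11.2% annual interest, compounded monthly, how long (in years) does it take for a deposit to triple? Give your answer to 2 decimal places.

9.85 years

(1 + 0.00933333)^(12t) = 3.
12t = ln 3 / ln(1 + 0.00933333) ≈ 1.0986/0.00929005 ≈ 118.2569.
t ≈ 9.8547.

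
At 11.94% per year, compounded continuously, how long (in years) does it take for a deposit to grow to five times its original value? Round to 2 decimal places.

13.48 years

e^(0.1194t) = 5, so 0.1194t = ln 5 ≈ 1.6094.
t ≈ 1.6094/0.1194 ≈ 13.4794.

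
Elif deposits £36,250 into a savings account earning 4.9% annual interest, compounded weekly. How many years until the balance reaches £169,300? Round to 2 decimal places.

31.47 years

(1 + 0.000942308)^(52t) = 169,300/36,250 = 4.6703.
52t·ln(1 + 0.000942308) = ln(4.6703); 52t = 1.5412/0.000941864 ≈ 1636.3646.
t ≈ 31.4686 years.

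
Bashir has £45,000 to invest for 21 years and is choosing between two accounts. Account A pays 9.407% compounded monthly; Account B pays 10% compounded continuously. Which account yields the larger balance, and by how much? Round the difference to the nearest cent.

Account A growth factor: (1 + 0.09407/12)^252 ≈ 7.15468373561; balance ≈ 321,960.7681.
Account B growth factor: e^(0.1·21) = e^2.1 ≈ 8.16616991257; balance ≈ 367,477.6461.
Account B is larger by 45,516.8780.

Account B, by £45,516.88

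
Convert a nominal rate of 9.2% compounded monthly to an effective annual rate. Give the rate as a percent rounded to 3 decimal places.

9.598%

EAR = (1 + 9.2%/12)^12 − 1 = (1 + 0.00766667)^12 − 1.
(1 + 0.00766667)^12 ≈ 1.09598, so EAR ≈ 9.59802%.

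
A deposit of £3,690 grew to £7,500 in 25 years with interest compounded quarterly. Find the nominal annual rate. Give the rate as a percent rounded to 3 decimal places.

(1 + r/4)^100 = 7,500/3,690 = 2.03252.
1 + r/4 = 2.03252^(1/100) ≈ 1.007118, so r/4 ≈ 0.00711798.
r ≈ 4·0.00711798 = 2.84719%.

2.847%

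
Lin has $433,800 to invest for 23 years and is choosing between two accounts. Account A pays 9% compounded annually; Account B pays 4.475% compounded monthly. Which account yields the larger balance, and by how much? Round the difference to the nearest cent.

Account A growth factor: (1 + 0.09)^23 ≈ 7.257874472185; balance ≈ 3,148,465.9460.
Account B growth factor: (1 + 0.04475/12)^276 ≈ 2.793612707523; balance ≈ 1,211,869.1925.
Account A is larger by 1,936,596.7535.

Account A, by $1,936,596.75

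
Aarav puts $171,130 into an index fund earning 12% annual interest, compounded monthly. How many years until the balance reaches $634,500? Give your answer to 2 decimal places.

10.97 years

We need (1 + 0.01)^(12t) = 3.7077, so 12t = ln 3.7077 / ln 1.01 ≈ 131.6955.
t ≈ 131.6955/12 = 10.9746 years.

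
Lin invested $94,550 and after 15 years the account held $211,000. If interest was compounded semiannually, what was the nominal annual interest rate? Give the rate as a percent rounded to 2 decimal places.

5.42%

(1 + r/2)^30 = 211,000/94,550 = 2.23162.
1 + r/2 = 2.23162^(1/30) ≈ 1.027119, so r/2 ≈ 0.0271188.
r ≈ 2·0.0271188 = 5.42377%.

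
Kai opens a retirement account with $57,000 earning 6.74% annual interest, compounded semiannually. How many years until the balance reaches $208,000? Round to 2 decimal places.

19.53 years

We need (1 + 0.0337)^(2t) = 3.6491, so 2t = ln 3.6491 / ln 1.0337 ≈ 39.0557.
t ≈ 39.0557/2 = 19.5279 years.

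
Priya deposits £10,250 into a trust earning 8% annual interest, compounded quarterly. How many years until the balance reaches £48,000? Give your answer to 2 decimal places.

19.49 years

(1 + 0.02)^(4t) = 48,000/10,250 = 4.6829.
4t·ln(1 + 0.02) = ln(4.6829); 4t = 1.5439/0.0198026 ≈ 77.9656.
t ≈ 19.4914 years.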